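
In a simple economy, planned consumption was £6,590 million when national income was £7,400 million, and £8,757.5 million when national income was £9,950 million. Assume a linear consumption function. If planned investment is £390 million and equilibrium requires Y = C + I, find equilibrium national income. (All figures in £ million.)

MPC = (8757.5 − 6590)/(9950 − 7400) = 2167.5/2550 = 0.85
a = 6590 − 0.85(7400) = 300
Equilibrium: Y = 300 + 0.85Y + 390
0.15Y = 690, so Y = 690/0.15 = 4600

Y = 4600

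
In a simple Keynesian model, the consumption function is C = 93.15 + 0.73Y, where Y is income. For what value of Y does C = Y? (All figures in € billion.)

At break-even, C = Y: 93.15 + 0.73Y = Y
0.27Y = 93.15, so Y = 93.15/0.27 = 345

Y = 345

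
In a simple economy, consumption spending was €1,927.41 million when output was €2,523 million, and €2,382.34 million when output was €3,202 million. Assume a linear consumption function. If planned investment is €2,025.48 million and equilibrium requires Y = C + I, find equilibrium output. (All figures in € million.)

Y = 6856

MPC = (2382.34 − 1927.41)/(3202 − 2523) = 454.93/679 = 0.67
a = 1927.41 − 0.67(2523) = 237
Equilibrium: Y = 237 + 0.67Y + 2025.48
0.33Y = 2262.48, so Y = 2262.48/0.33 = 6856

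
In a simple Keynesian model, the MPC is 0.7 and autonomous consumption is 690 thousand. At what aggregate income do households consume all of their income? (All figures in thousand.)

Y = 2300

At break-even, C = Y: 690 + 0.7Y = Y
0.3Y = 690, so Y = 690/0.3 = 2300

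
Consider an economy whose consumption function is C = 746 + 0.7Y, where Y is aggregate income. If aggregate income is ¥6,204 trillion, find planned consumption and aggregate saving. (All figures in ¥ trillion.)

C = 5088.8; S = 1115.2

C = 746 + 0.7(6204) = 746 + 4342.8 = 5088.8
S = Y − C = 6204 − 5088.8 = 1115.2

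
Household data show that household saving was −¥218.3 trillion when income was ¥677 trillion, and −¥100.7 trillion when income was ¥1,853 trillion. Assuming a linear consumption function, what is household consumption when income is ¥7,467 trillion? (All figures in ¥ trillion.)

MPS = ΔS/ΔY = (-100.7 − (-218.3))/(1853 − 677) = 117.6/1176 = 0.1
MPC = 1 − MPS = 0.9
Autonomous saving = -218.3 − 0.1(677) = -286, so a = 286
C = 286 + 0.9(7467) = 286 + 6720.3 = 7006.3

C = 7006.3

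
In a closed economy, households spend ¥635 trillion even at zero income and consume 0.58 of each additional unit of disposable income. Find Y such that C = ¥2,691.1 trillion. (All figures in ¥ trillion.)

Y = 3545

635 + 0.58Y = 2691.1
0.58Y = 2056.1, so Y = 2056.1/0.58 = 3545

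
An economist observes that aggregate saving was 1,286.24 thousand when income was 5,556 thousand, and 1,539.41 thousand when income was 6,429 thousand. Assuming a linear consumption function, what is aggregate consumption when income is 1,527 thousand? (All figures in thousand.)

C = 1409.17

MPS = ΔS/ΔY = (1539.41 − 1286.24)/(6429 − 5556) = 253.17/873 = 0.29
MPC = 1 − MPS = 0.71
Autonomous saving = 1286.24 − 0.29(5556) = -325, so a = 325
C = 325 + 0.71(1527) = 325 + 1084.17 = 1409.17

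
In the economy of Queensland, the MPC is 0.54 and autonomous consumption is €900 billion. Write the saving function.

S = -900 + 0.46Y

S = Y − C = Y − (900 + 0.54Y) = -900 + (1 − 0.54)Y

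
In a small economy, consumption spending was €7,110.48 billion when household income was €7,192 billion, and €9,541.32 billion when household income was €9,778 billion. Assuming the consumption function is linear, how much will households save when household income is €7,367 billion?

MPC = (9541.32 − 7110.48)/(9778 − 7192) = 2430.84/2586 = 0.94
a = 7110.48 − 0.94(7192) = 7110.48 − 6760.48 = 350
C = 350 + 0.94(7367) = 7274.98
S = 7367 − 7274.98 = 92.02

S = 92.02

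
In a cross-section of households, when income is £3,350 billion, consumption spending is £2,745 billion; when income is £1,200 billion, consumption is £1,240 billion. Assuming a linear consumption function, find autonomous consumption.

MPC = ΔC/ΔY = (2745 − 1240)/(3350 − 1200) = 1505/2150 = 0.7
a = C − MPC·Y = 1240 − 0.7(1200) = 1240 − 840 = 400

a = 400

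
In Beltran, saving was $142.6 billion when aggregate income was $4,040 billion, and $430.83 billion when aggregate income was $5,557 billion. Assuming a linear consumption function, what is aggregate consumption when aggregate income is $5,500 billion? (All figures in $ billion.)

C = 5080

MPS = ΔS/ΔY = (430.83 − 142.6)/(5557 − 4040) = 288.23/1517 = 0.19
MPC = 1 − MPS = 0.81
Autonomous saving = 142.6 − 0.19(4040) = -625, so a = 625
C = 625 + 0.81(5500) = 625 + 4455 = 5080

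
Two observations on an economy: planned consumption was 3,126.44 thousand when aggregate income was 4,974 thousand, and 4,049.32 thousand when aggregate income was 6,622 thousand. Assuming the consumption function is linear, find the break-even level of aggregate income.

Y = 775

MPC = (4049.32 − 3126.44)/(6622 − 4974) = 922.88/1648 = 0.56
a = 3126.44 − 0.56(4974) = 3126.44 − 2785.44 = 341
Break-even: Y = a/(1−MPC) = 341/0.44 = 775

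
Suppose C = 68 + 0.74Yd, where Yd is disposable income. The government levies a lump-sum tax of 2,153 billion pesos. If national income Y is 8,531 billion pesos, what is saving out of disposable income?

S = 1590.28

Yd = Y − T = 8531 − 2153 = 6378
C = 68 + 0.74(6378) = 68 + 4719.72 = 4787.72
S = Yd − C = 6378 − 4787.72 = 1590.28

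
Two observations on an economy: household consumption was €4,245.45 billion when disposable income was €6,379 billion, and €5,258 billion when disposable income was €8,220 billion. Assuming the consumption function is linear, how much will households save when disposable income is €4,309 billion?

MPC = (5258 − 4245.45)/(8220 − 6379) = 1012.55/1841 = 0.55
a = 4245.45 − 0.55(6379) = 4245.45 − 3508.45 = 737
C = 737 + 0.55(4309) = 3106.95
S = 4309 − 3106.95 = 1202.05

S = 1202.05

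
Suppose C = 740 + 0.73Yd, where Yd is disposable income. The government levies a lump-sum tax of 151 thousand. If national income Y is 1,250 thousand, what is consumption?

Yd = Y − T = 1250 − 151 = 1099
C = 740 + 0.73(1099) = 740 + 802.27 = 1542.27

C = 1542.27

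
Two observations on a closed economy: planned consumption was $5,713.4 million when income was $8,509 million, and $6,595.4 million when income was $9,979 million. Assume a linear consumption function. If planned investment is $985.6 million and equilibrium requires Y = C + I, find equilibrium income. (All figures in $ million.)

Y = 3984

MPC = (6595.4 − 5713.4)/(9979 − 8509) = 882/1470 = 0.6
a = 5713.4 − 0.6(8509) = 608
Equilibrium: Y = 608 + 0.6Y + 985.6
0.4Y = 1593.6, so Y = 1593.6/0.4 = 3984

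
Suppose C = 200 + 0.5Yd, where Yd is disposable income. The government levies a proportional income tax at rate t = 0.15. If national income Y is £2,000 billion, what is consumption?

Yd = (1 − 0.15)(2000) = 0.85(2000) = 1700
C = 200 + 0.5(1700) = 200 + 850 = 1050

C = 1050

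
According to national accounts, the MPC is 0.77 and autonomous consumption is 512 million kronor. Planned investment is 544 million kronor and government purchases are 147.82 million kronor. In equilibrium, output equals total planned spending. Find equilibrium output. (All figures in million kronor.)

Y = 5234

Y = C + I + G = 512 + 0.77Y + 544 + 147.82
Y − 0.77Y = 1203.82
0.23Y = 1203.82, so Y = 1203.82/0.23 = 5234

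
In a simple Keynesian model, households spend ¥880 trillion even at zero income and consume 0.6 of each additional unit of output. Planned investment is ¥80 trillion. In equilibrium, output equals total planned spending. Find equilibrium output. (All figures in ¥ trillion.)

Y = C + I = 880 + 0.6Y + 80
Y − 0.6Y = 960
0.4Y = 960, so Y = 960/0.4 = 2400

Y = 2400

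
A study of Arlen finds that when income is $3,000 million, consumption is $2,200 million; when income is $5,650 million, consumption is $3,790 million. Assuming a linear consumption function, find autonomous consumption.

a = 400

MPC = ΔC/ΔY = (3790 − 2200)/(5650 − 3000) = 1590/2650 = 0.6
a = C − MPC·Y = 2200 − 0.6(3000) = 2200 − 1800 = 400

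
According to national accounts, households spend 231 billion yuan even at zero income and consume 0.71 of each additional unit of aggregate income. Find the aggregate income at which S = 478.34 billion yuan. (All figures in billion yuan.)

Y = 2446

S = Y − C = -231 + 0.29Y
-231 + 0.29Y = 478.34, so 0.29Y = 709.34 and Y = 2446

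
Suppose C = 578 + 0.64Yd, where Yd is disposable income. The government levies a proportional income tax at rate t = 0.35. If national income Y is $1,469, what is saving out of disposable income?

Yd = (1 − 0.35)(1469) = 0.65(1469) = 954.85
C = 578 + 0.64(954.85) = 578 + 611.104 = 1189.104
S = Yd − C = 954.85 − 1189.104 = -234.254

S = -234.254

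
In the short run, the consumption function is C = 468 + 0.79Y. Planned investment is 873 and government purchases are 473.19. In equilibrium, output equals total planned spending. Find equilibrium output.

Y = C + I + G = 468 + 0.79Y + 873 + 473.19
Y − 0.79Y = 1814.19
0.21Y = 1814.19, so Y = 1814.19/0.21 = 8639

Y = 8639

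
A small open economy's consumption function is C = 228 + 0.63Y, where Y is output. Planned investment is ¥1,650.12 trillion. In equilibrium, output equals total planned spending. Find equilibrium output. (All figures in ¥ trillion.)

Y = C + I = 228 + 0.63Y + 1650.12
Y − 0.63Y = 1878.12
0.37Y = 1878.12, so Y = 1878.12/0.37 = 5076

Y = 5076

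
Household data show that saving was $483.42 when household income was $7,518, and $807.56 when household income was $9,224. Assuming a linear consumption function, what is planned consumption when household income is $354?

MPS = ΔS/ΔY = (807.56 − 483.42)/(9224 − 7518) = 324.14/1706 = 0.19
MPC = 1 − MPS = 0.81
Autonomous saving = 483.42 − 0.19(7518) = -945, so a = 945
C = 945 + 0.81(354) = 945 + 286.74 = 1231.74

C = 1231.74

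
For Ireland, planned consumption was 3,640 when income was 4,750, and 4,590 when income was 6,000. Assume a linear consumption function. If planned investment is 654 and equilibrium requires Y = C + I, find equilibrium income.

MPC = (4590 − 3640)/(6000 − 4750) = 950/1250 = 0.76
a = 3640 − 0.76(4750) = 30
Equilibrium: Y = 30 + 0.76Y + 654
0.24Y = 684, so Y = 684/0.24 = 2850

Y = 2850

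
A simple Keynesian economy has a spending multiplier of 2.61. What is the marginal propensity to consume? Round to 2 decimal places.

k = 1/(1 − MPC), so 1 − MPC = 1/k = 1/2.61 = 0.3831
MPC = 1 − 0.3831 = 0.62

MPC = 0.62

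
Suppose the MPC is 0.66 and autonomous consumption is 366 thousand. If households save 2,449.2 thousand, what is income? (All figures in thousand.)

Y = 8280

S = Y − C = -366 + 0.34Y
-366 + 0.34Y = 2449.2, so 0.34Y = 2815.2 and Y = 8280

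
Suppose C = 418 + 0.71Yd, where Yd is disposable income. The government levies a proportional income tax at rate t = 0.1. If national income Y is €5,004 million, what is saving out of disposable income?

S = 888.044

Yd = (1 − 0.1)(5004) = 0.9(5004) = 4503.6
C = 418 + 0.71(4503.6) = 418 + 3197.556 = 3615.556
S = Yd − C = 4503.6 − 3615.556 = 888.044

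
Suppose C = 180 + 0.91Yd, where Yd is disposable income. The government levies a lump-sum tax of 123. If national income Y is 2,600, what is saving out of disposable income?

Yd = Y − T = 2600 − 123 = 2477
C = 180 + 0.91(2477) = 180 + 2254.07 = 2434.07
S = Yd − C = 2477 − 2434.07 = 42.93

S = 42.93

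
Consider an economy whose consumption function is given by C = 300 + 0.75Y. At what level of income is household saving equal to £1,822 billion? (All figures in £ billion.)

S = Y − C = -300 + 0.25Y
-300 + 0.25Y = 1822, so 0.25Y = 2122 and Y = 8488

Y = 8488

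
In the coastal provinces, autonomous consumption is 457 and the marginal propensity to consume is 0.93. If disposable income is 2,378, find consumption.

C = 457 + 0.93(2378) = 457 + 2211.54 = 2668.54

C = 2668.54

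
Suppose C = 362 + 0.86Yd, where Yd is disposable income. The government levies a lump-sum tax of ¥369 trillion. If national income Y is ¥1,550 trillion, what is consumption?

Yd = Y − T = 1550 − 369 = 1181
C = 362 + 0.86(1181) = 362 + 1015.66 = 1377.66

C = 1377.66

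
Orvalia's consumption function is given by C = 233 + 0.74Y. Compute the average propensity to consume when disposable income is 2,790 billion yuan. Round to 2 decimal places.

C = 233 + 0.74(2790) = 2297.6
APC = C/Y = 2297.6/2790 = 0.82

APC = 0.82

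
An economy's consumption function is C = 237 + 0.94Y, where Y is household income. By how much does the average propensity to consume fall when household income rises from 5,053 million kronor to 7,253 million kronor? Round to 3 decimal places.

ΔAPC = 0.014

At Y = 5053: C = 237 + 0.94(5053) = 4986.82, APC = 4986.82/5053 = 0.9869
At Y = 7253: C = 7054.82, APC = 7054.82/7253 = 0.9727
Fall in APC = 0.9869 − 0.9727 = 0.0142 ≈ 0.014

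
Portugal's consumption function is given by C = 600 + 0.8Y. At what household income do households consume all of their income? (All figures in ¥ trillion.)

At break-even, C = Y: 600 + 0.8Y = Y
0.2Y = 600, so Y = 600/0.2 = 3000

Y = 3000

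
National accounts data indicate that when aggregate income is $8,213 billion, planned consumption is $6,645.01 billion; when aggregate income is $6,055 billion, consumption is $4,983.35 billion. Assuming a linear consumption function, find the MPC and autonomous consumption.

MPC = ΔC/ΔY = (6645.01 − 4983.35)/(8213 − 6055) = 1661.66/2158 = 0.77
a = C − MPC·Y = 4983.35 − 0.77(6055) = 4983.35 − 4662.35 = 321

MPC = 0.77; a = 321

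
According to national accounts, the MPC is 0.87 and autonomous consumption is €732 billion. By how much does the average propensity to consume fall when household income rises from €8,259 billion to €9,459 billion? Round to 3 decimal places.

At Y = 8259: C = 732 + 0.87(8259) = 7917.33, APC = 7917.33/8259 = 0.9586
At Y = 9459: C = 8961.33, APC = 8961.33/9459 = 0.9474
Fall in APC = 0.9586 − 0.9474 = 0.0112 ≈ 0.011

ΔAPC = 0.011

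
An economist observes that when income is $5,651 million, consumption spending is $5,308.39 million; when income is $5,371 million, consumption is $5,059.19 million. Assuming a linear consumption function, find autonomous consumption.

a = 279

MPC = ΔC/ΔY = (5308.39 − 5059.19)/(5651 − 5371) = 249.2/280 = 0.89
a = C − MPC·Y = 5059.19 − 0.89(5371) = 5059.19 − 4780.19 = 279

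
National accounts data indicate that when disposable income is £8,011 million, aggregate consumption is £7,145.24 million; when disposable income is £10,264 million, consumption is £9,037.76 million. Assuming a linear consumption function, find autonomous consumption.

MPC = ΔC/ΔY = (9037.76 − 7145.24)/(10264 − 8011) = 1892.52/2253 = 0.84
a = C − MPC·Y = 7145.24 − 0.84(8011) = 7145.24 − 6729.24 = 416

a = 416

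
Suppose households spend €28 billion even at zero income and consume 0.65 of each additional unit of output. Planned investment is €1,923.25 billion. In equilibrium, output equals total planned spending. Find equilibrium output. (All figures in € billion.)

Y = 5575

Y = C + I = 28 + 0.65Y + 1923.25
Y − 0.65Y = 1951.25
0.35Y = 1951.25, so Y = 1951.25/0.35 = 5575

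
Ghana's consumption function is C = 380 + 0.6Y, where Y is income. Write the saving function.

S = -380 + 0.4Y

S = Y − C = Y − (380 + 0.6Y) = -380 + (1 − 0.6)Y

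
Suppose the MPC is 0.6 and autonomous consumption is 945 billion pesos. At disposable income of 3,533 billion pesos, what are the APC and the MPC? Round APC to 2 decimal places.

APC = 0.87; MPC = 0.6

MPC = 0.6 (the slope of the consumption function)
C = 945 + 0.6(3533) = 3064.8, so APC = 3064.8/3533 = 0.87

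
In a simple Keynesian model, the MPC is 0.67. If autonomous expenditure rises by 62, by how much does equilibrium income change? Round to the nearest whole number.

ΔY ≈ 188

The multiplier is 1/(1 − MPC) = 1/0.33.
ΔY = 62/0.33 = 187.88 ≈ 188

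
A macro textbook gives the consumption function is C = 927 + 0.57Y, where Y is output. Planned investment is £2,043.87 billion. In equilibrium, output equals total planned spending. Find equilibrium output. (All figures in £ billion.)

Y = 6909

Y = C + I = 927 + 0.57Y + 2043.87
Y − 0.57Y = 2970.87
0.43Y = 2970.87, so Y = 2970.87/0.43 = 6909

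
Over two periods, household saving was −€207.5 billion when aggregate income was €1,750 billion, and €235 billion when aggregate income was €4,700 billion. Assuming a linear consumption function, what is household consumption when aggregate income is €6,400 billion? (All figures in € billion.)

MPS = ΔS/ΔY = (235 − (-207.5))/(4700 − 1750) = 442.5/2950 = 0.15
MPC = 1 − MPS = 0.85
Autonomous saving = -207.5 − 0.15(1750) = -470, so a = 470
C = 470 + 0.85(6400) = 470 + 5440 = 5910

C = 5910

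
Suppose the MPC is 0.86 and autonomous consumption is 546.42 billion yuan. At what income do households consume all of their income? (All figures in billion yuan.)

Y = 3903

At break-even, C = Y: 546.42 + 0.86Y = Y
0.14Y = 546.42, so Y = 546.42/0.14 = 3903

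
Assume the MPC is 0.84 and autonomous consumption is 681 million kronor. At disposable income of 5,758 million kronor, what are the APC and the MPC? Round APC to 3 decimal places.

APC = 0.958; MPC = 0.84

MPC = 0.84 (the slope of the consumption function)
C = 681 + 0.84(5758) = 5517.72, so APC = 5517.72/5758 = 0.958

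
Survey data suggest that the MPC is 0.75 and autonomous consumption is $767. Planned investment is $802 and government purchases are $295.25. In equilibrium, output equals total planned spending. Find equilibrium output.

Y = 7457

Y = C + I + G = 767 + 0.75Y + 802 + 295.25
Y − 0.75Y = 1864.25
0.25Y = 1864.25, so Y = 1864.25/0.25 = 7457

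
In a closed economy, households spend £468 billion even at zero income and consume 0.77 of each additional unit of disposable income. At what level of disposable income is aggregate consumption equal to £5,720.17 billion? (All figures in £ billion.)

Y = 6821

468 + 0.77Y = 5720.17
0.77Y = 5252.17, so Y = 5252.17/0.77 = 6821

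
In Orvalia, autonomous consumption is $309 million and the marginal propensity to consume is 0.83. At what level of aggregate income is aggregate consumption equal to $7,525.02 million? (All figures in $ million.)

309 + 0.83Y = 7525.02
0.83Y = 7216.02, so Y = 7216.02/0.83 = 8694

Y = 8694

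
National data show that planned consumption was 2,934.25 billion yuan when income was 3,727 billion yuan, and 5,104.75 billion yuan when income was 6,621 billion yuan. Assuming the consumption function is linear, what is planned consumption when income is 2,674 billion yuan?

MPC = (5104.75 − 2934.25)/(6621 − 3727) = 2170.5/2894 = 0.75
a = 2934.25 − 0.75(3727) = 2934.25 − 2795.25 = 139
C = 139 + 0.75(2674) = 139 + 2005.5 = 2144.5

C = 2144.5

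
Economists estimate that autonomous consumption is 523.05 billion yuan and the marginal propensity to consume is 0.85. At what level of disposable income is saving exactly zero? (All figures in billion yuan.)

At break-even, C = Y: 523.05 + 0.85Y = Y
0.15Y = 523.05, so Y = 523.05/0.15 = 3487

Y = 3487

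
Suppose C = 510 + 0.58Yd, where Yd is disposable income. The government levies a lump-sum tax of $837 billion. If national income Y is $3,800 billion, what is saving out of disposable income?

Yd = Y − T = 3800 − 837 = 2963
C = 510 + 0.58(2963) = 510 + 1718.54 = 2228.54
S = Yd − C = 2963 − 2228.54 = 734.46

S = 734.46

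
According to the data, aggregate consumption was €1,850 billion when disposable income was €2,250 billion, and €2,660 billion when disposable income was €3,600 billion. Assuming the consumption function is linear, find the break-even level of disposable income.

MPC = (2660 − 1850)/(3600 − 2250) = 810/1350 = 0.6
a = 1850 − 0.6(2250) = 1850 − 1350 = 500
Break-even: Y = a/(1−MPC) = 500/0.4 = 1250

Y = 1250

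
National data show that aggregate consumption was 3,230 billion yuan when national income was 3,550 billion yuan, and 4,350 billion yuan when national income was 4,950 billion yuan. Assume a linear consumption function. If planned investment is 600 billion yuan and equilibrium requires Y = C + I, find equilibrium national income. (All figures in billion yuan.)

MPC = (4350 − 3230)/(4950 − 3550) = 1120/1400 = 0.8
a = 3230 − 0.8(3550) = 390
Equilibrium: Y = 390 + 0.8Y + 600
0.2Y = 990, so Y = 990/0.2 = 4950

Y = 4950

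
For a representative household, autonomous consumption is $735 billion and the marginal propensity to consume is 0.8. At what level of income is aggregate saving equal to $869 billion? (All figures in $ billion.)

S = Y − C = -735 + 0.2Y
-735 + 0.2Y = 869, so 0.2Y = 1604 and Y = 8020

Y = 8020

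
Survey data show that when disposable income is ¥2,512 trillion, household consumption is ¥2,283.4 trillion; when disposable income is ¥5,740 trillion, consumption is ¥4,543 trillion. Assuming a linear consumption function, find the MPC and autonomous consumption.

MPC = ΔC/ΔY = (4543 − 2283.4)/(5740 − 2512) = 2259.6/3228 = 0.7
a = C − MPC·Y = 2283.4 − 0.7(2512) = 2283.4 − 1758.4 = 525

MPC = 0.7; a = 525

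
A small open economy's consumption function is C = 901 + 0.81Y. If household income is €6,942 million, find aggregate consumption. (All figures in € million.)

C = 901 + 0.81(6942) = 901 + 5623.02 = 6524.02

C = 6524.02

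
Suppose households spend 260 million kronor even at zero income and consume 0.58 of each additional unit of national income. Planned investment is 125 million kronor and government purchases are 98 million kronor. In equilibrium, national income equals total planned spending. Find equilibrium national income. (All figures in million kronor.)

Y = 1150

Y = C + I + G = 260 + 0.58Y + 125 + 98
Y − 0.58Y = 483
0.42Y = 483, so Y = 483/0.42 = 1150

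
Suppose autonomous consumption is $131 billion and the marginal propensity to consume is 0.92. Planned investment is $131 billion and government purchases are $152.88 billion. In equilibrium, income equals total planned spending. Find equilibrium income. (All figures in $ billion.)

Y = C + I + G = 131 + 0.92Y + 131 + 152.88
Y − 0.92Y = 414.88
0.08Y = 414.88, so Y = 414.88/0.08 = 5186

Y = 5186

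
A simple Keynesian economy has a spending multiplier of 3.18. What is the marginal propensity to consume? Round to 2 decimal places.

MPC = 0.69

k = 1/(1 − MPC), so 1 − MPC = 1/k = 1/3.18 = 0.3145
MPC = 1 − 0.3145 = 0.69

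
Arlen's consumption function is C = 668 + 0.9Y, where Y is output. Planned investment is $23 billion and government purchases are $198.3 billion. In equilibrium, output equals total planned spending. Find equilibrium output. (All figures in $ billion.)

Y = C + I + G = 668 + 0.9Y + 23 + 198.3
Y − 0.9Y = 889.3
0.1Y = 889.3, so Y = 889.3/0.1 = 8893

Y = 8893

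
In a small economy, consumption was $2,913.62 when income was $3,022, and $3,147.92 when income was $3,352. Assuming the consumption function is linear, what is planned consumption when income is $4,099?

C = 3678.29

MPC = (3147.92 − 2913.62)/(3352 − 3022) = 234.3/330 = 0.71
a = 2913.62 − 0.71(3022) = 2913.62 − 2145.62 = 768
C = 768 + 0.71(4099) = 768 + 2910.29 = 3678.29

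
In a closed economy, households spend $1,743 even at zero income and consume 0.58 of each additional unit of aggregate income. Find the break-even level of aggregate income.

Y = 4150

At break-even, C = Y: 1743 + 0.58Y = Y
0.42Y = 1743, so Y = 1743/0.42 = 4150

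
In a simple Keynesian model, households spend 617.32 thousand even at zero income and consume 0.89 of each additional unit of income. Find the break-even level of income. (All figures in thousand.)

Y = 5612

At break-even, C = Y: 617.32 + 0.89Y = Y
0.11Y = 617.32, so Y = 617.32/0.11 = 5612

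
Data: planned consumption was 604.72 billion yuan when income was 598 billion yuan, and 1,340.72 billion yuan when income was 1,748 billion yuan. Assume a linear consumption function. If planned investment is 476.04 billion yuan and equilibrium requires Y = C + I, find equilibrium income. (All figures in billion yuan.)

MPC = (1340.72 − 604.72)/(1748 − 598) = 736/1150 = 0.64
a = 604.72 − 0.64(598) = 222
Equilibrium: Y = 222 + 0.64Y + 476.04
0.36Y = 698.04, so Y = 698.04/0.36 = 1939

Y = 1939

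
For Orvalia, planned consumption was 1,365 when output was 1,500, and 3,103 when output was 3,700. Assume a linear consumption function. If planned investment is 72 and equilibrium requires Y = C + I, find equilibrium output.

MPC = (3103 − 1365)/(3700 − 1500) = 1738/2200 = 0.79
a = 1365 − 0.79(1500) = 180
Equilibrium: Y = 180 + 0.79Y + 72
0.21Y = 252, so Y = 252/0.21 = 1200

Y = 1200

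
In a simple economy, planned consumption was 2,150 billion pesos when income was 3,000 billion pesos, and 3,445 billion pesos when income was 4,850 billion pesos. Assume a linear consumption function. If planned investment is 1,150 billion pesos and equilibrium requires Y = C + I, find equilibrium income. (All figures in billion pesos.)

MPC = (3445 − 2150)/(4850 − 3000) = 1295/1850 = 0.7
a = 2150 − 0.7(3000) = 50
Equilibrium: Y = 50 + 0.7Y + 1150
0.3Y = 1200, so Y = 1200/0.3 = 4000

Y = 4000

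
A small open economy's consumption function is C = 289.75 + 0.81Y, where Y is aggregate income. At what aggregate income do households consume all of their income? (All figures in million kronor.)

Y = 1525

At break-even, C = Y: 289.75 + 0.81Y = Y
0.19Y = 289.75, so Y = 289.75/0.19 = 1525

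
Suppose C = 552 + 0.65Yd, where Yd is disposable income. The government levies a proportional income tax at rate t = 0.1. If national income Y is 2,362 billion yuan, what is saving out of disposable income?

Yd = (1 − 0.1)(2362) = 0.9(2362) = 2125.8
C = 552 + 0.65(2125.8) = 552 + 1381.77 = 1933.77
S = Yd − C = 2125.8 − 1933.77 = 192.03

S = 192.03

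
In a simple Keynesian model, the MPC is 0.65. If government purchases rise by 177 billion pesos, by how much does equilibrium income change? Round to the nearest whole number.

The multiplier is 1/(1 − MPC) = 1/0.35.
ΔY = 177/0.35 = 505.71 ≈ 506

ΔY ≈ 506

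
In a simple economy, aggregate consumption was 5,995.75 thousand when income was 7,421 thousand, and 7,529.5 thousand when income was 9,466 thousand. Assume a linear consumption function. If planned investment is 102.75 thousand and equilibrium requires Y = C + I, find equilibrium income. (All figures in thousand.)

Y = 2131

MPC = (7529.5 − 5995.75)/(9466 − 7421) = 1533.75/2045 = 0.75
a = 5995.75 − 0.75(7421) = 430
Equilibrium: Y = 430 + 0.75Y + 102.75
0.25Y = 532.75, so Y = 532.75/0.25 = 2131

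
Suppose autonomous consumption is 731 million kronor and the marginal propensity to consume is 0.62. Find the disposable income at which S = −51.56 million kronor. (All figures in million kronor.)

Y = 1788

S = Y − C = -731 + 0.38Y
-731 + 0.38Y = -51.56, so 0.38Y = 679.44 and Y = 1788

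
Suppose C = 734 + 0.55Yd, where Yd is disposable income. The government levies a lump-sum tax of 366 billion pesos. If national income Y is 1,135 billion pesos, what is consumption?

Yd = Y − T = 1135 − 366 = 769
C = 734 + 0.55(769) = 734 + 422.95 = 1156.95

C = 1156.95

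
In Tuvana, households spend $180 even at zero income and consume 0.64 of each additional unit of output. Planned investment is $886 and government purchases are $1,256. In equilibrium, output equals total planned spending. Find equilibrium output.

Y = 6450

Y = C + I + G = 180 + 0.64Y + 886 + 1256
Y − 0.64Y = 2322
0.36Y = 2322, so Y = 2322/0.36 = 6450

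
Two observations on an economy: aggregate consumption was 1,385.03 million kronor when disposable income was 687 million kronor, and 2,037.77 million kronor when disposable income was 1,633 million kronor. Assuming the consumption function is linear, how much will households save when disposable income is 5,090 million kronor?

S = 666.9

MPC = (2037.77 − 1385.03)/(1633 − 687) = 652.74/946 = 0.69
a = 1385.03 − 0.69(687) = 1385.03 − 474.03 = 911
C = 911 + 0.69(5090) = 4423.1
S = 5090 − 4423.1 = 666.9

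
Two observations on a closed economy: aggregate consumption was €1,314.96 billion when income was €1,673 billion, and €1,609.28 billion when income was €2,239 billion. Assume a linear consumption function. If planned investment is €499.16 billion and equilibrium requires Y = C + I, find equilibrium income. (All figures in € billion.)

MPC = (1609.28 − 1314.96)/(2239 − 1673) = 294.32/566 = 0.52
a = 1314.96 − 0.52(1673) = 445
Equilibrium: Y = 445 + 0.52Y + 499.16
0.48Y = 944.16, so Y = 944.16/0.48 = 1967

Y = 1967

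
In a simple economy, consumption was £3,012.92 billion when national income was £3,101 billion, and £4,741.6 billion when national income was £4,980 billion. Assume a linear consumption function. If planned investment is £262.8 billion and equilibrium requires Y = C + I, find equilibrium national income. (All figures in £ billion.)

MPC = (4741.6 − 3012.92)/(4980 − 3101) = 1728.68/1879 = 0.92
a = 3012.92 − 0.92(3101) = 160
Equilibrium: Y = 160 + 0.92Y + 262.8
0.08Y = 422.8, so Y = 422.8/0.08 = 5285

Y = 5285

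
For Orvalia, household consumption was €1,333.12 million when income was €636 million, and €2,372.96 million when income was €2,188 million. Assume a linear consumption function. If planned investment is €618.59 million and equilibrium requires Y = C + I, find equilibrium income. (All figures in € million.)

Y = 4623

MPC = (2372.96 − 1333.12)/(2188 − 636) = 1039.84/1552 = 0.67
a = 1333.12 − 0.67(636) = 907
Equilibrium: Y = 907 + 0.67Y + 618.59
0.33Y = 1525.59, so Y = 1525.59/0.33 = 4623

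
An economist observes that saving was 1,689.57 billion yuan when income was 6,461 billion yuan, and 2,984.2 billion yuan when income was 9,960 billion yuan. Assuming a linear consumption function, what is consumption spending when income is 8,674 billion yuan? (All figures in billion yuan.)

MPS = ΔS/ΔY = (2984.2 − 1689.57)/(9960 − 6461) = 1294.63/3499 = 0.37
MPC = 1 − MPS = 0.63
Autonomous saving = 1689.57 − 0.37(6461) = -701, so a = 701
C = 701 + 0.63(8674) = 701 + 5464.62 = 6165.62

C = 6165.62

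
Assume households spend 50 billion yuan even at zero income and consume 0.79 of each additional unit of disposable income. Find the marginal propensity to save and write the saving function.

MPS = 0.21; S = -50 + 0.21Y

MPS = 1 − MPC = 1 − 0.79 = 0.21
S = Y − C = -50 + 0.21Y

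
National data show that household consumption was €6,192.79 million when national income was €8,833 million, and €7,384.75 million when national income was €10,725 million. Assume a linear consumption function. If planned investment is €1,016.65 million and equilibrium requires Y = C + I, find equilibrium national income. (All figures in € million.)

MPC = (7384.75 − 6192.79)/(10725 − 8833) = 1191.96/1892 = 0.63
a = 6192.79 − 0.63(8833) = 628
Equilibrium: Y = 628 + 0.63Y + 1016.65
0.37Y = 1644.65, so Y = 1644.65/0.37 = 4445

Y = 4445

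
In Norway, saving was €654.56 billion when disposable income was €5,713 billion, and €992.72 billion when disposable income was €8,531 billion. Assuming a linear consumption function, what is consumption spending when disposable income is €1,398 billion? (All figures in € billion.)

C = 1261.24

MPS = ΔS/ΔY = (992.72 − 654.56)/(8531 − 5713) = 338.16/2818 = 0.12
MPC = 1 − MPS = 0.88
Autonomous saving = 654.56 − 0.12(5713) = -31, so a = 31
C = 31 + 0.88(1398) = 31 + 1230.24 = 1261.24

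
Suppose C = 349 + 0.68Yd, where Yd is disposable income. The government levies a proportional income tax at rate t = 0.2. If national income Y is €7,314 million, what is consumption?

Yd = (1 − 0.2)(7314) = 0.8(7314) = 5851.2
C = 349 + 0.68(5851.2) = 349 + 3978.816 = 4327.816

C = 4327.816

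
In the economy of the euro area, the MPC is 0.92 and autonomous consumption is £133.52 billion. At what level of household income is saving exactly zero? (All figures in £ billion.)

Y = 1669

At break-even, C = Y: 133.52 + 0.92Y = Y
0.08Y = 133.52, so Y = 133.52/0.08 = 1669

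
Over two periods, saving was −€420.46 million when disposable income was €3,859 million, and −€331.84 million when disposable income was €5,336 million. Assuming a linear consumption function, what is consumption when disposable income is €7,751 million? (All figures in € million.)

MPS = ΔS/ΔY = (-331.84 − (-420.46))/(5336 − 3859) = 88.62/1477 = 0.06
MPC = 1 − MPS = 0.94
Autonomous saving = -420.46 − 0.06(3859) = -652, so a = 652
C = 652 + 0.94(7751) = 652 + 7285.94 = 7937.94

C = 7937.94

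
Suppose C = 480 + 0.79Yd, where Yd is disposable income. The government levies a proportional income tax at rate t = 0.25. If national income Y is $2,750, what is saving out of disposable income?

S = -46.875

Yd = (1 − 0.25)(2750) = 0.75(2750) = 2062.5
C = 480 + 0.79(2062.5) = 480 + 1629.375 = 2109.375
S = Yd − C = 2062.5 − 2109.375 = -46.875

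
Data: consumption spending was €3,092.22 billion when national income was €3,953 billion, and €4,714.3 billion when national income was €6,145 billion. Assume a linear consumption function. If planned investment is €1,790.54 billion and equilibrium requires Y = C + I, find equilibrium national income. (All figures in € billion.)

MPC = (4714.3 − 3092.22)/(6145 − 3953) = 1622.08/2192 = 0.74
a = 3092.22 − 0.74(3953) = 167
Equilibrium: Y = 167 + 0.74Y + 1790.54
0.26Y = 1957.54, so Y = 1957.54/0.26 = 7529

Y = 7529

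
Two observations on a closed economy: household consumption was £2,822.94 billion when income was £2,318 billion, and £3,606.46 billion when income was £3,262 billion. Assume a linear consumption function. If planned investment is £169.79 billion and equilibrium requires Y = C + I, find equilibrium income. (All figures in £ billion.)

MPC = (3606.46 − 2822.94)/(3262 − 2318) = 783.52/944 = 0.83
a = 2822.94 − 0.83(2318) = 899
Equilibrium: Y = 899 + 0.83Y + 169.79
0.17Y = 1068.79, so Y = 1068.79/0.17 = 6287

Y = 6287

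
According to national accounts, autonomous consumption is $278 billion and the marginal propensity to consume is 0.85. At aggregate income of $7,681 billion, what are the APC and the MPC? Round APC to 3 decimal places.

MPC = 0.85 (the slope of the consumption function)
C = 278 + 0.85(7681) = 6806.85, so APC = 6806.85/7681 = 0.886

APC = 0.886; MPC = 0.85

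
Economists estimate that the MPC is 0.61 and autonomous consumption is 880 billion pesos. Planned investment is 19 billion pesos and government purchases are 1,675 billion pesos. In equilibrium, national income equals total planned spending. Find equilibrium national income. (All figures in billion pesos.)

Y = C + I + G = 880 + 0.61Y + 19 + 1675
Y − 0.61Y = 2574
0.39Y = 2574, so Y = 2574/0.39 = 6600

Y = 6600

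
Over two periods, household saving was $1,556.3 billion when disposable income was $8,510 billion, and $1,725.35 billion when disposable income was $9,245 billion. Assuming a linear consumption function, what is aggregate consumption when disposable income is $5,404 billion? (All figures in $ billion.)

C = 4562.08

MPS = ΔS/ΔY = (1725.35 − 1556.3)/(9245 − 8510) = 169.05/735 = 0.23
MPC = 1 − MPS = 0.77
Autonomous saving = 1556.3 − 0.23(8510) = -401, so a = 401
C = 401 + 0.77(5404) = 401 + 4161.08 = 4562.08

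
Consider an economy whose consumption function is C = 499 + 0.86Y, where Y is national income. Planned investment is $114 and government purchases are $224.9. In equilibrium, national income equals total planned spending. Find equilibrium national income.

Y = 5985

Y = C + I + G = 499 + 0.86Y + 114 + 224.9
Y − 0.86Y = 837.9
0.14Y = 837.9, so Y = 837.9/0.14 = 5985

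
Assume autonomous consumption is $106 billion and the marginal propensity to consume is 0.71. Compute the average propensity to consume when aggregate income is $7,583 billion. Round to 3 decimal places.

C = 106 + 0.71(7583) = 5489.93
APC = C/Y = 5489.93/7583 = 0.724

APC = 0.724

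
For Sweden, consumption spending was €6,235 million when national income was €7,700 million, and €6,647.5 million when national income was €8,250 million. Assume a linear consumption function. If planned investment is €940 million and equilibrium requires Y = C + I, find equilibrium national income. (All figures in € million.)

Y = 5600

MPC = (6647.5 − 6235)/(8250 − 7700) = 412.5/550 = 0.75
a = 6235 − 0.75(7700) = 460
Equilibrium: Y = 460 + 0.75Y + 940
0.25Y = 1400, so Y = 1400/0.25 = 5600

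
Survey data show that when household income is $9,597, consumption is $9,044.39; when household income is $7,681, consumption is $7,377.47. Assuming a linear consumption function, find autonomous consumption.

MPC = ΔC/ΔY = (9044.39 − 7377.47)/(9597 − 7681) = 1666.92/1916 = 0.87
a = C − MPC·Y = 7377.47 − 0.87(7681) = 7377.47 − 6682.47 = 695

a = 695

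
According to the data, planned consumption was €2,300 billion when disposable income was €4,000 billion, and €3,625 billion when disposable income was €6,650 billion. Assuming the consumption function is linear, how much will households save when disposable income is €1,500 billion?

MPC = (3625 − 2300)/(6650 − 4000) = 1325/2650 = 0.5
a = 2300 − 0.5(4000) = 2300 − 2000 = 300
C = 300 + 0.5(1500) = 1050
S = 1500 − 1050 = 450

S = 450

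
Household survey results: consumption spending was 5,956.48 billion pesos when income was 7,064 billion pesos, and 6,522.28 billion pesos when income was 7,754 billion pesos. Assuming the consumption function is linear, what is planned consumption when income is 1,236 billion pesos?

C = 1177.52

MPC = (6522.28 − 5956.48)/(7754 − 7064) = 565.8/690 = 0.82
a = 5956.48 − 0.82(7064) = 5956.48 − 5792.48 = 164
C = 164 + 0.82(1236) = 164 + 1013.52 = 1177.52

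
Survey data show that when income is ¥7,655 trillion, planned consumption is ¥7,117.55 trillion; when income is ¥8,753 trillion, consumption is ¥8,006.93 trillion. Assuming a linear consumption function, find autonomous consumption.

MPC = ΔC/ΔY = (8006.93 − 7117.55)/(8753 − 7655) = 889.38/1098 = 0.81
a = C − MPC·Y = 7117.55 − 0.81(7655) = 7117.55 − 6200.55 = 917

a = 917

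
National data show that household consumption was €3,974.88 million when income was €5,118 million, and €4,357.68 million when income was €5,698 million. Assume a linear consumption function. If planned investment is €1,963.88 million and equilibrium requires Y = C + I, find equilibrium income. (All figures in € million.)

MPC = (4357.68 − 3974.88)/(5698 − 5118) = 382.8/580 = 0.66
a = 3974.88 − 0.66(5118) = 597
Equilibrium: Y = 597 + 0.66Y + 1963.88
0.34Y = 2560.88, so Y = 2560.88/0.34 = 7532

Y = 7532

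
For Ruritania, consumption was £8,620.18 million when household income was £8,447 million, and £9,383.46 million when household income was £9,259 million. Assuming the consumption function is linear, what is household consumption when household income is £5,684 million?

C = 6022.96

MPC = (9383.46 − 8620.18)/(9259 − 8447) = 763.28/812 = 0.94
a = 8620.18 − 0.94(8447) = 8620.18 − 7940.18 = 680
C = 680 + 0.94(5684) = 680 + 5342.96 = 6022.96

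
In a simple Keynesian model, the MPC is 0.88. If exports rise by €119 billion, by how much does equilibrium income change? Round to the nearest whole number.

ΔY ≈ 992

The multiplier is 1/(1 − MPC) = 1/0.12.
ΔY = 119/0.12 = 991.67 ≈ 992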